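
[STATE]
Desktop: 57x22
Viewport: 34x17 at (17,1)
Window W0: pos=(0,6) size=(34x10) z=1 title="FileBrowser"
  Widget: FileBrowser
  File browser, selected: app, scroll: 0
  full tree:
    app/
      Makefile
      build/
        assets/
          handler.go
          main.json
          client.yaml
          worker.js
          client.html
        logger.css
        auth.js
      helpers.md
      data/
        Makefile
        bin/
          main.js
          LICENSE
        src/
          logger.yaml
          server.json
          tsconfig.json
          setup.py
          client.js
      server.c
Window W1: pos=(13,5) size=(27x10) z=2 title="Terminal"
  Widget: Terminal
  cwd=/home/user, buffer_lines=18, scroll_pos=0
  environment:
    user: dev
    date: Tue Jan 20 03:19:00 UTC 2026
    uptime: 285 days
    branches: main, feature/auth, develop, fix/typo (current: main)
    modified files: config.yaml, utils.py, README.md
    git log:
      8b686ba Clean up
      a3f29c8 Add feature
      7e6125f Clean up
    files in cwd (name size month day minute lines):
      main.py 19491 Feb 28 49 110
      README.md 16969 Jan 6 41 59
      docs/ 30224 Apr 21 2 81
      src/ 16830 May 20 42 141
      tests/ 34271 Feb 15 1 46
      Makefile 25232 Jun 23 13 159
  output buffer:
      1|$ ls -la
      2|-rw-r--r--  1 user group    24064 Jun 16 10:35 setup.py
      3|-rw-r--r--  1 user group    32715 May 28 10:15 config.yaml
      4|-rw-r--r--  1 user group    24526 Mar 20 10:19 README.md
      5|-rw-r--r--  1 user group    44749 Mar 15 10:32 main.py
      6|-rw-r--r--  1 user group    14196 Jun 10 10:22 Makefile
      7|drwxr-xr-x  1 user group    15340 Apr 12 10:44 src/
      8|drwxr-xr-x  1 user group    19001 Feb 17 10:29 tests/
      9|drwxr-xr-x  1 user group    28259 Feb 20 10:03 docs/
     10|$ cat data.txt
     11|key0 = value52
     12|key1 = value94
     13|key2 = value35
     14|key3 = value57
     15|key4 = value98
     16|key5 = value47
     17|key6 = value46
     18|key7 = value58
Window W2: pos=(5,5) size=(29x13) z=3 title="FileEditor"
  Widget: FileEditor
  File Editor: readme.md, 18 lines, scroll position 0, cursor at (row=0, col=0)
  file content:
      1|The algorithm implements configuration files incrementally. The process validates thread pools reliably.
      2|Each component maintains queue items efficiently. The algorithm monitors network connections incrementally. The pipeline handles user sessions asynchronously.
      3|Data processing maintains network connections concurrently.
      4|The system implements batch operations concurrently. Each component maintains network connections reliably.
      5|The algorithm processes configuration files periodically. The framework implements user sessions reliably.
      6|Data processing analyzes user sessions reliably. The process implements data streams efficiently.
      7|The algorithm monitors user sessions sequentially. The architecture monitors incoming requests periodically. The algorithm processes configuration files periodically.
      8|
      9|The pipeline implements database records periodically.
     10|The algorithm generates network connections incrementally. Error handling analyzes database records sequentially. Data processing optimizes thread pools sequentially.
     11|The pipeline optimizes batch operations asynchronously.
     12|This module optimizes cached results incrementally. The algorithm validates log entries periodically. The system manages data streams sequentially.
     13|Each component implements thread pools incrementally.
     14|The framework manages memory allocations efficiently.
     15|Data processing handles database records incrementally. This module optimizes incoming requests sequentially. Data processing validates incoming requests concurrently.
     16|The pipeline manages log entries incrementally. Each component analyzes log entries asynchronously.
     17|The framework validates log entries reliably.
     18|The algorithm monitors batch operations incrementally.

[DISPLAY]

                                  
                                  
                                  
                                  
━━━━━━━━━━━━━━━━┓━━━━━┓           
                ┃     ┃           
────────────────┨─────┨           
hm implements c▲┃     ┃           
ent maintains q█┃roup ┃           
sing maintains ░┃roup ┃           
implements batc░┃roup ┃           
hm processes co░┃roup ┃           
sing analyzes u░┃roup ┃           
hm monitors use░┃━━━━━┛           
               ░┃                 
e implements da▼┃                 
━━━━━━━━━━━━━━━━┛                 


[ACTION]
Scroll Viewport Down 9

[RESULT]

━━━━━━━━━━━━━━━━┓━━━━━┓           
                ┃     ┃           
────────────────┨─────┨           
hm implements c▲┃     ┃           
ent maintains q█┃roup ┃           
sing maintains ░┃roup ┃           
implements batc░┃roup ┃           
hm processes co░┃roup ┃           
sing analyzes u░┃roup ┃           
hm monitors use░┃━━━━━┛           
               ░┃                 
e implements da▼┃                 
━━━━━━━━━━━━━━━━┛                 
                                  
                                  
                                  
                                  


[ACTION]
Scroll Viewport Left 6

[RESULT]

━━━━━━━━━━━━━━━━━━━━━━┓━━━━━┓     
Editor                ┃     ┃     
──────────────────────┨─────┨     
lgorithm implements c▲┃     ┃     
component maintains q█┃roup ┃     
processing maintains ░┃roup ┃     
ystem implements batc░┃roup ┃     
lgorithm processes co░┃roup ┃     
processing analyzes u░┃roup ┃     
lgorithm monitors use░┃━━━━━┛     
                     ░┃           
ipeline implements da▼┃           
━━━━━━━━━━━━━━━━━━━━━━┛           
                                  
                                  
                                  
                                  


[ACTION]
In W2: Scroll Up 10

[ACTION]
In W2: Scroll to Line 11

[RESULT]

━━━━━━━━━━━━━━━━━━━━━━┓━━━━━┓     
Editor                ┃     ┃     
──────────────────────┨─────┨     
lgorithm generates ne▲┃     ┃     
ipeline optimizes bat░┃roup ┃     
module optimizes cach░┃roup ┃     
component implements ░┃roup ┃     
ramework manages memo░┃roup ┃     
processing handles da░┃roup ┃     
ipeline manages log e░┃━━━━━┛     
ramework validates lo█┃           
lgorithm monitors bat▼┃           
━━━━━━━━━━━━━━━━━━━━━━┛           
                                  
                                  
                                  
                                  


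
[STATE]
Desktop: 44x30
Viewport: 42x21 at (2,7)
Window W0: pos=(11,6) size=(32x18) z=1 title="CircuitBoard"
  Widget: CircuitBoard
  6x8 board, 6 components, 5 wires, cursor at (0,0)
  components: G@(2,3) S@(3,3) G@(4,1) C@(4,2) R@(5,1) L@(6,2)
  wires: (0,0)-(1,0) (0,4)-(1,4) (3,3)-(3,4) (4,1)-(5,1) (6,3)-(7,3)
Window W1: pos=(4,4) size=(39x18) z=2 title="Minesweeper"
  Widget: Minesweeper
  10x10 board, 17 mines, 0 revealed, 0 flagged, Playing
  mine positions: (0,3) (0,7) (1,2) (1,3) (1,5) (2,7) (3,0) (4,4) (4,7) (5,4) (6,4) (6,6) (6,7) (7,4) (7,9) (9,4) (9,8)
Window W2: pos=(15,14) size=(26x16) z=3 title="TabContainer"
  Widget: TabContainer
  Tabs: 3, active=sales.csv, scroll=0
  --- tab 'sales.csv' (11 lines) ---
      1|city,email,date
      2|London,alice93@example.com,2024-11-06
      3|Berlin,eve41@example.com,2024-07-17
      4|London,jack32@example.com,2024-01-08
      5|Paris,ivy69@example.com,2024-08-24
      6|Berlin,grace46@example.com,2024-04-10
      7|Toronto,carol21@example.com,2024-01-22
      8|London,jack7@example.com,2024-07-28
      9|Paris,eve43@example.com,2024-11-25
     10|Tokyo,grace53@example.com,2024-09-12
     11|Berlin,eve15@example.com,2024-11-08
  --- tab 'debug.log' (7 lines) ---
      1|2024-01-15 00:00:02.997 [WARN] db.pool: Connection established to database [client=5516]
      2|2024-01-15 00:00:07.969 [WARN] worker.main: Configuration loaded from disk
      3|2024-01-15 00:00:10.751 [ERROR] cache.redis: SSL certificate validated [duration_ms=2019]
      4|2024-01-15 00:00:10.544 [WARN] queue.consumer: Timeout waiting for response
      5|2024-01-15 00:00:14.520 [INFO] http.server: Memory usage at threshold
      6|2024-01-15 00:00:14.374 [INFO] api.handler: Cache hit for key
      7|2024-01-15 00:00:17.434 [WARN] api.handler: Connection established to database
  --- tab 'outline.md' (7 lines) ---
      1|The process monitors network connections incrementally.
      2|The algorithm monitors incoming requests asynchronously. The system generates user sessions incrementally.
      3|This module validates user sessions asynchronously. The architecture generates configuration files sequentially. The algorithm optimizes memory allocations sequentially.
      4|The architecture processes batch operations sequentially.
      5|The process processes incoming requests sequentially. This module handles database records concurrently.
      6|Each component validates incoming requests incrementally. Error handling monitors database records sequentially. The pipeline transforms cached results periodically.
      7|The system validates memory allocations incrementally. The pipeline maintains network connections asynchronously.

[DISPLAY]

  ┃■■■■■■■■■■                           ┃ 
  ┃■■■■■■■■■■                           ┃ 
  ┃■■■■■■■■■■                           ┃ 
  ┃■■■■■■■■■■                           ┃ 
  ┃■■■■■■■■■■                           ┃ 
  ┃■■■■■■■■■■                           ┃ 
  ┃■■■■■■■■■■                           ┃ 
  ┃■■■■■■■■■■┏━━━━━━━━━━━━━━━━━━━━━━━━┓ ┃ 
  ┃■■■■■■■■■■┃ TabContainer           ┃ ┃ 
  ┃■■■■■■■■■■┠────────────────────────┨ ┃ 
  ┃          ┃[sales.csv]│ debug.log │┃ ┃ 
  ┃          ┃────────────────────────┃ ┃ 
  ┃          ┃city,email,date         ┃ ┃ 
  ┃          ┃London,alice93@example.c┃ ┃ 
  ┗━━━━━━━━━━┃Berlin,eve41@example.com┃━┛ 
         ┃6  ┃London,jack32@example.co┃ ┃ 
         ┗━━━┃Paris,ivy69@example.com,┃━┛ 
             ┃Berlin,grace46@example.c┃   
             ┃Toronto,carol21@example.┃   
             ┃London,jack7@example.com┃   
             ┃Paris,eve43@example.com,┃   


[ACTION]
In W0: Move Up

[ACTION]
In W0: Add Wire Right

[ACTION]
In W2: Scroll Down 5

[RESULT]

  ┃■■■■■■■■■■                           ┃ 
  ┃■■■■■■■■■■                           ┃ 
  ┃■■■■■■■■■■                           ┃ 
  ┃■■■■■■■■■■                           ┃ 
  ┃■■■■■■■■■■                           ┃ 
  ┃■■■■■■■■■■                           ┃ 
  ┃■■■■■■■■■■                           ┃ 
  ┃■■■■■■■■■■┏━━━━━━━━━━━━━━━━━━━━━━━━┓ ┃ 
  ┃■■■■■■■■■■┃ TabContainer           ┃ ┃ 
  ┃■■■■■■■■■■┠────────────────────────┨ ┃ 
  ┃          ┃[sales.csv]│ debug.log │┃ ┃ 
  ┃          ┃────────────────────────┃ ┃ 
  ┃          ┃Berlin,grace46@example.c┃ ┃ 
  ┃          ┃Toronto,carol21@example.┃ ┃ 
  ┗━━━━━━━━━━┃London,jack7@example.com┃━┛ 
         ┃6  ┃Paris,eve43@example.com,┃ ┃ 
         ┗━━━┃Tokyo,grace53@example.co┃━┛ 
             ┃Berlin,eve15@example.com┃   
             ┃                        ┃   
             ┃                        ┃   
             ┃                        ┃   


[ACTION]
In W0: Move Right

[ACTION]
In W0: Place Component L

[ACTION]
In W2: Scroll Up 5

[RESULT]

  ┃■■■■■■■■■■                           ┃ 
  ┃■■■■■■■■■■                           ┃ 
  ┃■■■■■■■■■■                           ┃ 
  ┃■■■■■■■■■■                           ┃ 
  ┃■■■■■■■■■■                           ┃ 
  ┃■■■■■■■■■■                           ┃ 
  ┃■■■■■■■■■■                           ┃ 
  ┃■■■■■■■■■■┏━━━━━━━━━━━━━━━━━━━━━━━━┓ ┃ 
  ┃■■■■■■■■■■┃ TabContainer           ┃ ┃ 
  ┃■■■■■■■■■■┠────────────────────────┨ ┃ 
  ┃          ┃[sales.csv]│ debug.log │┃ ┃ 
  ┃          ┃────────────────────────┃ ┃ 
  ┃          ┃city,email,date         ┃ ┃ 
  ┃          ┃London,alice93@example.c┃ ┃ 
  ┗━━━━━━━━━━┃Berlin,eve41@example.com┃━┛ 
         ┃6  ┃London,jack32@example.co┃ ┃ 
         ┗━━━┃Paris,ivy69@example.com,┃━┛ 
             ┃Berlin,grace46@example.c┃   
             ┃Toronto,carol21@example.┃   
             ┃London,jack7@example.com┃   
             ┃Paris,eve43@example.com,┃   


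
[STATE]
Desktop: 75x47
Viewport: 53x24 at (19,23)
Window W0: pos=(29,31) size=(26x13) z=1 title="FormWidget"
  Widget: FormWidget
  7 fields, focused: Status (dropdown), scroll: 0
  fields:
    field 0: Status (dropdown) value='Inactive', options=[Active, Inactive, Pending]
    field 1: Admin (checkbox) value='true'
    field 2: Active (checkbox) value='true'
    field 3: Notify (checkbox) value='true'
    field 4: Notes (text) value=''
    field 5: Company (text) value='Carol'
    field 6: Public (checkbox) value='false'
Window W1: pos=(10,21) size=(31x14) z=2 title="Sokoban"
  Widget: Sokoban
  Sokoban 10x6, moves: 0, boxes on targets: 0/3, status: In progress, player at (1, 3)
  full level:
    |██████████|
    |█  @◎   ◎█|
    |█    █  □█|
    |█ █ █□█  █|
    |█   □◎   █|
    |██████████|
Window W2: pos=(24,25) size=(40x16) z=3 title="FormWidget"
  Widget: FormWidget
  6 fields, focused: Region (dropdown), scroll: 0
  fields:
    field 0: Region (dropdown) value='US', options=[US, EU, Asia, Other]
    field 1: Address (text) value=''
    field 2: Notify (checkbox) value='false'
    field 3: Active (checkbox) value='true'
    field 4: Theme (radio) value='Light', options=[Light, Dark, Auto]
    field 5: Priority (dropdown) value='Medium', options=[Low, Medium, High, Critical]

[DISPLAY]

─────────────────────┨                               
██                   ┃                               
◎█   ┏━━━━━━━━━━━━━━━━━━━━━━━━━━━━━━━━━━━━━━┓        
□█   ┃ FormWidget                           ┃        
 █   ┠──────────────────────────────────────┨        
 █   ┃> Region:     [US                   ▼]┃        
██   ┃  Address:    [                      ]┃        
  0/3┃  Notify:     [ ]                     ┃        
     ┃  Active:     [x]                     ┃        
     ┃  Theme:      (●) Light  ( ) Dark  ( )┃        
     ┃  Priority:   [Medium               ▼]┃        
━━━━━┃                                      ┃        
     ┃                                      ┃        
     ┃                                      ┃        
     ┃                                      ┃        
     ┃                                      ┃        
     ┃                                      ┃        
     ┗━━━━━━━━━━━━━━━━━━━━━━━━━━━━━━━━━━━━━━┛        
          ┃                        ┃                 
          ┃                        ┃                 
          ┗━━━━━━━━━━━━━━━━━━━━━━━━┛                 
                                                     
                                                     
                                                     


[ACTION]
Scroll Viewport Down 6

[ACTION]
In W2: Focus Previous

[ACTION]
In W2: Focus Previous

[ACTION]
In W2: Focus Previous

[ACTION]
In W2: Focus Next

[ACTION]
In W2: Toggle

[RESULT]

─────────────────────┨                               
██                   ┃                               
◎█   ┏━━━━━━━━━━━━━━━━━━━━━━━━━━━━━━━━━━━━━━┓        
□█   ┃ FormWidget                           ┃        
 █   ┠──────────────────────────────────────┨        
 █   ┃  Region:     [US                   ▼]┃        
██   ┃  Address:    [                      ]┃        
  0/3┃  Notify:     [ ]                     ┃        
     ┃  Active:     [x]                     ┃        
     ┃> Theme:      (●) Light  ( ) Dark  ( )┃        
     ┃  Priority:   [Medium               ▼]┃        
━━━━━┃                                      ┃        
     ┃                                      ┃        
     ┃                                      ┃        
     ┃                                      ┃        
     ┃                                      ┃        
     ┃                                      ┃        
     ┗━━━━━━━━━━━━━━━━━━━━━━━━━━━━━━━━━━━━━━┛        
          ┃                        ┃                 
          ┃                        ┃                 
          ┗━━━━━━━━━━━━━━━━━━━━━━━━┛                 
                                                     
                                                     
                                                     


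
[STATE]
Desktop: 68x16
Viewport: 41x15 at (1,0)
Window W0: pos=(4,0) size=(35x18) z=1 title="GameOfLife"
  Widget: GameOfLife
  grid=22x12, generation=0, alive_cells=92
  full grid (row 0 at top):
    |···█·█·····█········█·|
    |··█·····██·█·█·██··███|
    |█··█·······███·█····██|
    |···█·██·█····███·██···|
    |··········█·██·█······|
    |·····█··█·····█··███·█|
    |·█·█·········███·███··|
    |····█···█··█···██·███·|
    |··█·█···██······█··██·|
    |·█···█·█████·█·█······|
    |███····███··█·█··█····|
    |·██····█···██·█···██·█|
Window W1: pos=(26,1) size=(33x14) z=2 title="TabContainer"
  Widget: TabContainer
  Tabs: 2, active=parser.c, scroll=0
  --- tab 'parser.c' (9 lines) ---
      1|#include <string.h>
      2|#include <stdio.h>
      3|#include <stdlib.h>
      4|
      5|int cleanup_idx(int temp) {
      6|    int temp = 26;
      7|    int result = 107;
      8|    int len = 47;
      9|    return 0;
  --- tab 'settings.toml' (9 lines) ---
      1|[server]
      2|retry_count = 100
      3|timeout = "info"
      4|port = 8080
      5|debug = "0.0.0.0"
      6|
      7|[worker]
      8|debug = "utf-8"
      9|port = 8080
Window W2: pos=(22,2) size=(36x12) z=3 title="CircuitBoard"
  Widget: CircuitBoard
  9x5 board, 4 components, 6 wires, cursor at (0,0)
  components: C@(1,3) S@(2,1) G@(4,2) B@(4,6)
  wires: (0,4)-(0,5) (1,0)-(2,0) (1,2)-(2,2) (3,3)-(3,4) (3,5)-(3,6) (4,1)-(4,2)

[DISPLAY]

   ┏━━━━━━━━━━━━━━━━━━━━━━━━━━━━━━━━━┓   
   ┃ GameOfLife          ┏━━━━━━━━━━━━━━━
   ┠─────────────────┏━━━━━━━━━━━━━━━━━━━
   ┃Gen: 0           ┃ CircuitBoard      
   ┃···█·█·····█·····┠───────────────────
   ┃··█·····██·█·█·██┃   0 1 2 3 4 5 6 7 
   ┃█··█·······███·█·┃0  [.]             
   ┃···█·██·█····███·┃                   
   ┃··········█·██·█·┃1   ·       ·   C  
   ┃·····█··█·····█··┃    │       │      
   ┃·█·█·········███·┃2   ·   S   ·      
   ┃····█···█··█···██┃                   
   ┃··█·█···██······█┃3               · ─
   ┃·█···█·█████·█·█·┗━━━━━━━━━━━━━━━━━━━
   ┃███····███··█·█··█···┗━━━━━━━━━━━━━━━


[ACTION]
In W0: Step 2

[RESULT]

   ┏━━━━━━━━━━━━━━━━━━━━━━━━━━━━━━━━━┓   
   ┃ GameOfLife          ┏━━━━━━━━━━━━━━━
   ┠─────────────────┏━━━━━━━━━━━━━━━━━━━
   ┃Gen: 2           ┃ CircuitBoard      
   ┃···█·······██····┠───────────────────
   ┃··█·█···█·······█┃   0 1 2 3 4 5 6 7 
   ┃··█··█··█████·██·┃0  [.]             
   ┃···········█····█┃                   
   ┃····███·········█┃1   ·       ·   C  
   ┃····█·█·····██···┃    │       │      
   ┃···█·············┃2   ·   S   ·      
   ┃············██···┃                   
   ┃··█··█····██··█·█┃3               · ─
   ┃···█·█·····█·····┗━━━━━━━━━━━━━━━━━━━
   ┃█···············██···┗━━━━━━━━━━━━━━━


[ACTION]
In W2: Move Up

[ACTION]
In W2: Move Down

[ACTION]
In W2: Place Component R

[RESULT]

   ┏━━━━━━━━━━━━━━━━━━━━━━━━━━━━━━━━━┓   
   ┃ GameOfLife          ┏━━━━━━━━━━━━━━━
   ┠─────────────────┏━━━━━━━━━━━━━━━━━━━
   ┃Gen: 2           ┃ CircuitBoard      
   ┃···█·······██····┠───────────────────
   ┃··█·█···█·······█┃   0 1 2 3 4 5 6 7 
   ┃··█··█··█████·██·┃0                  
   ┃···········█····█┃                   
   ┃····███·········█┃1  [R]      ·   C  
   ┃····█·█·····██···┃    │       │      
   ┃···█·············┃2   ·   S   ·      
   ┃············██···┃                   
   ┃··█··█····██··█·█┃3               · ─
   ┃···█·█·····█·····┗━━━━━━━━━━━━━━━━━━━
   ┃█···············██···┗━━━━━━━━━━━━━━━


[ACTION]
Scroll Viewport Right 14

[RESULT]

━━━━━━━━━━━━━━━━━━━━━━━┓                 
e          ┏━━━━━━━━━━━━━━━━━━━━━━━━━━━━━
───────┏━━━━━━━━━━━━━━━━━━━━━━━━━━━━━━━━━
       ┃ CircuitBoard                    
·██····┠─────────────────────────────────
······█┃   0 1 2 3 4 5 6 7 8             
███·██·┃0                   · ─ ·        
·█····█┃                                 
······█┃1  [R]      ·   C                
··██···┃    │       │                    
·······┃2   ·   S   ·                    
··██···┃                                 
██··█·█┃3               · ─ ·   · ─ ·    
·█·····┗━━━━━━━━━━━━━━━━━━━━━━━━━━━━━━━━━
······██···┗━━━━━━━━━━━━━━━━━━━━━━━━━━━━━


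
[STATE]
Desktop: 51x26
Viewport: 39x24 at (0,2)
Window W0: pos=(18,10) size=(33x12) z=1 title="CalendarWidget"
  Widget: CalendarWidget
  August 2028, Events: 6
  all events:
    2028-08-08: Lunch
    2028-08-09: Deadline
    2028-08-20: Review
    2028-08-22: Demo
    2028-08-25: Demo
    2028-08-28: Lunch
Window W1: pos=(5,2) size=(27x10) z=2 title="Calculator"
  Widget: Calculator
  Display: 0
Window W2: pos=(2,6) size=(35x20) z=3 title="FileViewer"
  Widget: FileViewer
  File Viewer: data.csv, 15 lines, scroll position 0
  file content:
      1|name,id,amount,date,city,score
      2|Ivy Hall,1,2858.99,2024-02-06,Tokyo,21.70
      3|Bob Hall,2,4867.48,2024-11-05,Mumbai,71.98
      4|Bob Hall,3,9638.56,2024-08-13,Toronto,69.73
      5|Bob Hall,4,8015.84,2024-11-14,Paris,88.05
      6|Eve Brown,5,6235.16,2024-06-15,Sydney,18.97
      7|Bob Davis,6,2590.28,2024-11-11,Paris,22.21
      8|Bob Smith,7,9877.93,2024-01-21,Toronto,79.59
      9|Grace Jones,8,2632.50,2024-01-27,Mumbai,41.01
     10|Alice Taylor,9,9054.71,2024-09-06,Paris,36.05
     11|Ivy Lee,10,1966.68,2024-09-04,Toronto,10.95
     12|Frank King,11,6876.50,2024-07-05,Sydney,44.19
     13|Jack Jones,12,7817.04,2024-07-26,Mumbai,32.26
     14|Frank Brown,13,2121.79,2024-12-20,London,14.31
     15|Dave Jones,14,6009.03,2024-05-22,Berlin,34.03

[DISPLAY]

     ┏━━━━━━━━━━━━━━━━━━━━━━━━━┓       
     ┃ Calculator              ┃       
     ┠─────────────────────────┨       
     ┃                        0┃       
  ┏━━━━━━━━━━━━━━━━━━━━━━━━━━━━━━━━━┓  
  ┃ FileViewer                      ┃  
  ┠─────────────────────────────────┨  
  ┃name,id,amount,date,city,score  ▲┃  
  ┃Ivy Hall,1,2858.99,2024-02-06,To█┃━━
  ┃Bob Hall,2,4867.48,2024-11-05,Mu░┃  
  ┃Bob Hall,3,9638.56,2024-08-13,To░┃──
  ┃Bob Hall,4,8015.84,2024-11-14,Pa░┃02
  ┃Eve Brown,5,6235.16,2024-06-15,S░┃Su
  ┃Bob Davis,6,2590.28,2024-11-11,P░┃ 6
  ┃Bob Smith,7,9877.93,2024-01-21,T░┃2 
  ┃Grace Jones,8,2632.50,2024-01-27░┃20
  ┃Alice Taylor,9,9054.71,2024-09-0░┃6 
  ┃Ivy Lee,10,1966.68,2024-09-04,To░┃  
  ┃Frank King,11,6876.50,2024-07-05░┃  
  ┃Jack Jones,12,7817.04,2024-07-26░┃━━
  ┃Frank Brown,13,2121.79,2024-12-2░┃  
  ┃Dave Jones,14,6009.03,2024-05-22░┃  
  ┃                                ▼┃  
  ┗━━━━━━━━━━━━━━━━━━━━━━━━━━━━━━━━━┛  


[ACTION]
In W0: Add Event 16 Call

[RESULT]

     ┏━━━━━━━━━━━━━━━━━━━━━━━━━┓       
     ┃ Calculator              ┃       
     ┠─────────────────────────┨       
     ┃                        0┃       
  ┏━━━━━━━━━━━━━━━━━━━━━━━━━━━━━━━━━┓  
  ┃ FileViewer                      ┃  
  ┠─────────────────────────────────┨  
  ┃name,id,amount,date,city,score  ▲┃  
  ┃Ivy Hall,1,2858.99,2024-02-06,To█┃━━
  ┃Bob Hall,2,4867.48,2024-11-05,Mu░┃  
  ┃Bob Hall,3,9638.56,2024-08-13,To░┃──
  ┃Bob Hall,4,8015.84,2024-11-14,Pa░┃02
  ┃Eve Brown,5,6235.16,2024-06-15,S░┃Su
  ┃Bob Davis,6,2590.28,2024-11-11,P░┃ 6
  ┃Bob Smith,7,9877.93,2024-01-21,T░┃2 
  ┃Grace Jones,8,2632.50,2024-01-27░┃ 2
  ┃Alice Taylor,9,9054.71,2024-09-0░┃6 
  ┃Ivy Lee,10,1966.68,2024-09-04,To░┃  
  ┃Frank King,11,6876.50,2024-07-05░┃  
  ┃Jack Jones,12,7817.04,2024-07-26░┃━━
  ┃Frank Brown,13,2121.79,2024-12-2░┃  
  ┃Dave Jones,14,6009.03,2024-05-22░┃  
  ┃                                ▼┃  
  ┗━━━━━━━━━━━━━━━━━━━━━━━━━━━━━━━━━┛  


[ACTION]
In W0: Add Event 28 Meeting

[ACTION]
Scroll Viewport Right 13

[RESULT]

━━━━━━━━━━━━━━━━━━━┓                   
lator              ┃                   
───────────────────┨                   
                  0┃                   
━━━━━━━━━━━━━━━━━━━━━━━━┓              
er                      ┃              
────────────────────────┨              
mount,date,city,score  ▲┃              
1,2858.99,2024-02-06,To█┃━━━━━━━━━━━━━┓
2,4867.48,2024-11-05,Mu░┃             ┃
3,9638.56,2024-08-13,To░┃─────────────┨
4,8015.84,2024-11-14,Pa░┃028          ┃
,5,6235.16,2024-06-15,S░┃Su           ┃
,6,2590.28,2024-11-11,P░┃ 6           ┃
,7,9877.93,2024-01-21,T░┃2 13         ┃
es,8,2632.50,2024-01-27░┃ 20*         ┃
lor,9,9054.71,2024-09-0░┃6 27         ┃
0,1966.68,2024-09-04,To░┃             ┃
g,11,6876.50,2024-07-05░┃             ┃
s,12,7817.04,2024-07-26░┃━━━━━━━━━━━━━┛
wn,13,2121.79,2024-12-2░┃              
s,14,6009.03,2024-05-22░┃              
                       ▼┃              
━━━━━━━━━━━━━━━━━━━━━━━━┛              


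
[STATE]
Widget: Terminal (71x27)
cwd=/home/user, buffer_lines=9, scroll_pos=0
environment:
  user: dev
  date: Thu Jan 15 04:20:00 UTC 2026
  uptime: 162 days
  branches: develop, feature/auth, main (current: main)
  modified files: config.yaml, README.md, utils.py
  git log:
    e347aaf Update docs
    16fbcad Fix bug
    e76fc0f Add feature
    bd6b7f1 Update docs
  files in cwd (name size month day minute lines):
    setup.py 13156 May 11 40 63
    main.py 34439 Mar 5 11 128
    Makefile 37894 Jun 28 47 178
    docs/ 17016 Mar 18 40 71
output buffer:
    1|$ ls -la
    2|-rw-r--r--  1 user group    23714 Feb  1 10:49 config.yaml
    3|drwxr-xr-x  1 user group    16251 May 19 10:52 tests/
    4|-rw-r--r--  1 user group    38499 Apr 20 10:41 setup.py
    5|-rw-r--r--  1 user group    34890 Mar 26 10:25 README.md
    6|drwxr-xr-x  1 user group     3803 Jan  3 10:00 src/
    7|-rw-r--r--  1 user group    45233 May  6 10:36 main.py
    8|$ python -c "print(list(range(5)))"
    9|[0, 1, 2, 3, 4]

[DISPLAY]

$ ls -la                                                               
-rw-r--r--  1 user group    23714 Feb  1 10:49 config.yaml             
drwxr-xr-x  1 user group    16251 May 19 10:52 tests/                  
-rw-r--r--  1 user group    38499 Apr 20 10:41 setup.py                
-rw-r--r--  1 user group    34890 Mar 26 10:25 README.md               
drwxr-xr-x  1 user group     3803 Jan  3 10:00 src/                    
-rw-r--r--  1 user group    45233 May  6 10:36 main.py                 
$ python -c "print(list(range(5)))"                                    
[0, 1, 2, 3, 4]                                                        
$ █                                                                    
                                                                       
                                                                       
                                                                       
                                                                       
                                                                       
                                                                       
                                                                       
                                                                       
                                                                       
                                                                       
                                                                       
                                                                       
                                                                       
                                                                       
                                                                       
                                                                       
                                                                       


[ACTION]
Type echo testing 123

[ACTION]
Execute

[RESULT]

$ ls -la                                                               
-rw-r--r--  1 user group    23714 Feb  1 10:49 config.yaml             
drwxr-xr-x  1 user group    16251 May 19 10:52 tests/                  
-rw-r--r--  1 user group    38499 Apr 20 10:41 setup.py                
-rw-r--r--  1 user group    34890 Mar 26 10:25 README.md               
drwxr-xr-x  1 user group     3803 Jan  3 10:00 src/                    
-rw-r--r--  1 user group    45233 May  6 10:36 main.py                 
$ python -c "print(list(range(5)))"                                    
[0, 1, 2, 3, 4]                                                        
$ echo testing 123                                                     
testing 123                                                            
$ █                                                                    
                                                                       
                                                                       
                                                                       
                                                                       
                                                                       
                                                                       
                                                                       
                                                                       
                                                                       
                                                                       
                                                                       
                                                                       
                                                                       
                                                                       
                                                                       


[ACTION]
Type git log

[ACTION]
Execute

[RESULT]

$ ls -la                                                               
-rw-r--r--  1 user group    23714 Feb  1 10:49 config.yaml             
drwxr-xr-x  1 user group    16251 May 19 10:52 tests/                  
-rw-r--r--  1 user group    38499 Apr 20 10:41 setup.py                
-rw-r--r--  1 user group    34890 Mar 26 10:25 README.md               
drwxr-xr-x  1 user group     3803 Jan  3 10:00 src/                    
-rw-r--r--  1 user group    45233 May  6 10:36 main.py                 
$ python -c "print(list(range(5)))"                                    
[0, 1, 2, 3, 4]                                                        
$ echo testing 123                                                     
testing 123                                                            
$ git log                                                              
e347aaf Update docs                                                    
16fbcad Fix bug                                                        
e76fc0f Add feature                                                    
bd6b7f1 Update docs                                                    
$ █                                                                    
                                                                       
                                                                       
                                                                       
                                                                       
                                                                       
                                                                       
                                                                       
                                                                       
                                                                       
                                                                       


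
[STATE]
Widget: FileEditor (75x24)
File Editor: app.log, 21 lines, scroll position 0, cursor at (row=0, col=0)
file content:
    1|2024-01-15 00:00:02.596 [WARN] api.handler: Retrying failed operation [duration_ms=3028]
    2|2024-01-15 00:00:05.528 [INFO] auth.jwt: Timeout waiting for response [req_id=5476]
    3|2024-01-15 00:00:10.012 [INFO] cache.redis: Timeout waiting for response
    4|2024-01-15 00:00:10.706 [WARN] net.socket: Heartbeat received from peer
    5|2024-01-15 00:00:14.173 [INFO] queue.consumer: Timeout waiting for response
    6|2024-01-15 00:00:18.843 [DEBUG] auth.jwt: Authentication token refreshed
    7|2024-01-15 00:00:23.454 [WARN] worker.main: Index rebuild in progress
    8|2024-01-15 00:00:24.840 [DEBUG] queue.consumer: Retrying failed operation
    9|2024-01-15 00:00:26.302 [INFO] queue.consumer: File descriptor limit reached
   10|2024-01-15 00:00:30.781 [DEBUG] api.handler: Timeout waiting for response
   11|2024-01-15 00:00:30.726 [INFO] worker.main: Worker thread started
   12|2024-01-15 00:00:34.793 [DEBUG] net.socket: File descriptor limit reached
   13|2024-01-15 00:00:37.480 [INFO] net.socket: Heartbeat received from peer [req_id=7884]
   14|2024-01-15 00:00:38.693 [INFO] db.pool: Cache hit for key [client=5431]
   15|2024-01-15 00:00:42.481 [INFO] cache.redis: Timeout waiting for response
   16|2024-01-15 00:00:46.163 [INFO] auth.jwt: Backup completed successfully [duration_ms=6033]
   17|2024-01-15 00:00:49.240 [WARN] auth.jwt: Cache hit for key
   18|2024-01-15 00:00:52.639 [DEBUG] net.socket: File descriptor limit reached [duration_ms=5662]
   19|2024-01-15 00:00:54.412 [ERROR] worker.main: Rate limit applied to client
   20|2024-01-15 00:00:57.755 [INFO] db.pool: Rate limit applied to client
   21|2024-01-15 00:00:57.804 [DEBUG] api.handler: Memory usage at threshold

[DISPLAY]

█024-01-15 00:00:02.596 [WARN] api.handler: Retrying failed operation [dur▲
2024-01-15 00:00:05.528 [INFO] auth.jwt: Timeout waiting for response [req█
2024-01-15 00:00:10.012 [INFO] cache.redis: Timeout waiting for response  ░
2024-01-15 00:00:10.706 [WARN] net.socket: Heartbeat received from peer   ░
2024-01-15 00:00:14.173 [INFO] queue.consumer: Timeout waiting for respons░
2024-01-15 00:00:18.843 [DEBUG] auth.jwt: Authentication token refreshed  ░
2024-01-15 00:00:23.454 [WARN] worker.main: Index rebuild in progress     ░
2024-01-15 00:00:24.840 [DEBUG] queue.consumer: Retrying failed operation ░
2024-01-15 00:00:26.302 [INFO] queue.consumer: File descriptor limit reach░
2024-01-15 00:00:30.781 [DEBUG] api.handler: Timeout waiting for response ░
2024-01-15 00:00:30.726 [INFO] worker.main: Worker thread started         ░
2024-01-15 00:00:34.793 [DEBUG] net.socket: File descriptor limit reached ░
2024-01-15 00:00:37.480 [INFO] net.socket: Heartbeat received from peer [r░
2024-01-15 00:00:38.693 [INFO] db.pool: Cache hit for key [client=5431]   ░
2024-01-15 00:00:42.481 [INFO] cache.redis: Timeout waiting for response  ░
2024-01-15 00:00:46.163 [INFO] auth.jwt: Backup completed successfully [du░
2024-01-15 00:00:49.240 [WARN] auth.jwt: Cache hit for key                ░
2024-01-15 00:00:52.639 [DEBUG] net.socket: File descriptor limit reached ░
2024-01-15 00:00:54.412 [ERROR] worker.main: Rate limit applied to client ░
2024-01-15 00:00:57.755 [INFO] db.pool: Rate limit applied to client      ░
2024-01-15 00:00:57.804 [DEBUG] api.handler: Memory usage at threshold    ░
                                                                          ░
                                                                          ░
                                                                          ▼


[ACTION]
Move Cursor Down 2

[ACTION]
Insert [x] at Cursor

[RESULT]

2024-01-15 00:00:02.596 [WARN] api.handler: Retrying failed operation [dur▲
2024-01-15 00:00:05.528 [INFO] auth.jwt: Timeout waiting for response [req█
x█024-01-15 00:00:10.012 [INFO] cache.redis: Timeout waiting for response ░
2024-01-15 00:00:10.706 [WARN] net.socket: Heartbeat received from peer   ░
2024-01-15 00:00:14.173 [INFO] queue.consumer: Timeout waiting for respons░
2024-01-15 00:00:18.843 [DEBUG] auth.jwt: Authentication token refreshed  ░
2024-01-15 00:00:23.454 [WARN] worker.main: Index rebuild in progress     ░
2024-01-15 00:00:24.840 [DEBUG] queue.consumer: Retrying failed operation ░
2024-01-15 00:00:26.302 [INFO] queue.consumer: File descriptor limit reach░
2024-01-15 00:00:30.781 [DEBUG] api.handler: Timeout waiting for response ░
2024-01-15 00:00:30.726 [INFO] worker.main: Worker thread started         ░
2024-01-15 00:00:34.793 [DEBUG] net.socket: File descriptor limit reached ░
2024-01-15 00:00:37.480 [INFO] net.socket: Heartbeat received from peer [r░
2024-01-15 00:00:38.693 [INFO] db.pool: Cache hit for key [client=5431]   ░
2024-01-15 00:00:42.481 [INFO] cache.redis: Timeout waiting for response  ░
2024-01-15 00:00:46.163 [INFO] auth.jwt: Backup completed successfully [du░
2024-01-15 00:00:49.240 [WARN] auth.jwt: Cache hit for key                ░
2024-01-15 00:00:52.639 [DEBUG] net.socket: File descriptor limit reached ░
2024-01-15 00:00:54.412 [ERROR] worker.main: Rate limit applied to client ░
2024-01-15 00:00:57.755 [INFO] db.pool: Rate limit applied to client      ░
2024-01-15 00:00:57.804 [DEBUG] api.handler: Memory usage at threshold    ░
                                                                          ░
                                                                          ░
                                                                          ▼


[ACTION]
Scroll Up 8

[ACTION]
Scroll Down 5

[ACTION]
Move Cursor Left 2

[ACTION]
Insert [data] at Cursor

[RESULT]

2024-01-15 00:00:02.596 [WARN] api.handler: Retrying failed operation [dur▲
2024-01-15 00:00:05.528 [INFO] auth.jwt: Timeout waiting for response [req█
data█2024-01-15 00:00:10.012 [INFO] cache.redis: Timeout waiting for respo░
2024-01-15 00:00:10.706 [WARN] net.socket: Heartbeat received from peer   ░
2024-01-15 00:00:14.173 [INFO] queue.consumer: Timeout waiting for respons░
2024-01-15 00:00:18.843 [DEBUG] auth.jwt: Authentication token refreshed  ░
2024-01-15 00:00:23.454 [WARN] worker.main: Index rebuild in progress     ░
2024-01-15 00:00:24.840 [DEBUG] queue.consumer: Retrying failed operation ░
2024-01-15 00:00:26.302 [INFO] queue.consumer: File descriptor limit reach░
2024-01-15 00:00:30.781 [DEBUG] api.handler: Timeout waiting for response ░
2024-01-15 00:00:30.726 [INFO] worker.main: Worker thread started         ░
2024-01-15 00:00:34.793 [DEBUG] net.socket: File descriptor limit reached ░
2024-01-15 00:00:37.480 [INFO] net.socket: Heartbeat received from peer [r░
2024-01-15 00:00:38.693 [INFO] db.pool: Cache hit for key [client=5431]   ░
2024-01-15 00:00:42.481 [INFO] cache.redis: Timeout waiting for response  ░
2024-01-15 00:00:46.163 [INFO] auth.jwt: Backup completed successfully [du░
2024-01-15 00:00:49.240 [WARN] auth.jwt: Cache hit for key                ░
2024-01-15 00:00:52.639 [DEBUG] net.socket: File descriptor limit reached ░
2024-01-15 00:00:54.412 [ERROR] worker.main: Rate limit applied to client ░
2024-01-15 00:00:57.755 [INFO] db.pool: Rate limit applied to client      ░
2024-01-15 00:00:57.804 [DEBUG] api.handler: Memory usage at threshold    ░
                                                                          ░
                                                                          ░
                                                                          ▼
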